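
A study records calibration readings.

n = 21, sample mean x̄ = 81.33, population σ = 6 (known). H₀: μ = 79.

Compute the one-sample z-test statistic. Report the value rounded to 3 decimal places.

SE = σ/√n = 6/√21 = 1.3093
z = (x̄−μ₀)/SE = (81.33−79)/1.3093 = 1.7796

test statistic = 1.780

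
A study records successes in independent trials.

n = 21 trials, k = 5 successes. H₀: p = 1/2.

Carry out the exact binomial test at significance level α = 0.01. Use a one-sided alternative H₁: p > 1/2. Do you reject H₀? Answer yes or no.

reject H₀: no

Exact binomial: n=21, k=5, p₀=1/2=0.5000
P(X≥5) from Σ C(n,i)·p₀^i·(1−p₀)^(n−i)
p-value (one-sided, H₁ greater) = 0.99640
At α=0.01: p ≥ α → fail to reject H₀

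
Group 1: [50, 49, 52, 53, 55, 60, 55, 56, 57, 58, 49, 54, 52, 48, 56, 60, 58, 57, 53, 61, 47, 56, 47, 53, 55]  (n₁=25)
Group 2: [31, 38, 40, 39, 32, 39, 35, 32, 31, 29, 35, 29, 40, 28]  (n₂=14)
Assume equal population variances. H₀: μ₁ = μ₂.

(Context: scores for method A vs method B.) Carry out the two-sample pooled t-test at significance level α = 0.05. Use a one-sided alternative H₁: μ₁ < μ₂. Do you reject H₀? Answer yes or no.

reject H₀: no

x̄₁=54.040, s₁=4.067, n₁=25
x̄₂=34.143, s₂=4.400, n₂=14
s_p² = [24·4.067² + 13·4.400²]/37 = 17.5317
SE = √(s_p²·(1/25+1/14)) = 1.3977
t = (54.040−34.143)/1.3977 = 14.2357
df = 37
p-value (one-sided, H₁ less) = 1.00000
At α=0.05: p ≥ α → fail to reject H₀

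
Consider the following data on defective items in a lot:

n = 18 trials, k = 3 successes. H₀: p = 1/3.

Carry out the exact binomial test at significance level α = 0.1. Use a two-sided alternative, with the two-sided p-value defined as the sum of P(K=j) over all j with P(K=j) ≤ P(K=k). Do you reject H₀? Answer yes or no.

reject H₀: no

Exact binomial: n=18, k=3, p₀=1/3=0.3333
P(X=j) = C(n,j)·p₀^j·(1−p₀)^(n−j); p = Σ P(X=j) over j with P(X=j) ≤ P(X=3)
p-value (two-sided) = 0.20927
At α=0.1: p ≥ α → fail to reject H₀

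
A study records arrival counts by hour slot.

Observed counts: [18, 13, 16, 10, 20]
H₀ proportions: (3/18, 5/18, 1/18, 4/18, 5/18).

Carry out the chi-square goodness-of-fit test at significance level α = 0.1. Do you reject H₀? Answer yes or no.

reject H₀: yes

n = 77; E_i = n·p_i = [12.83, 21.39, 4.28, 17.11, 21.39]
χ² = (18−12.83)²/12.83 + (13−21.39)²/21.39 + (16−4.28)²/4.28 + (10−17.11)²/17.11 + (20−21.39)²/21.39 = 40.5377
df = 4
p-value (upper-tail) = 0.00000
At α=0.1: p < α → reject H₀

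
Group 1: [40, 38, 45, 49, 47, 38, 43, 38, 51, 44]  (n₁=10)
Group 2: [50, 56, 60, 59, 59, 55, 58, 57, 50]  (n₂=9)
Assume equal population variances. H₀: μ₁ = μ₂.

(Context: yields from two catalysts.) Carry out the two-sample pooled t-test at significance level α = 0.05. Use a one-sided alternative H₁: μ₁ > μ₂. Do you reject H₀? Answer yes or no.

reject H₀: no

x̄₁=43.300, s₁=4.762, n₁=10
x̄₂=56.000, s₂=3.742, n₂=9
s_p² = [9·4.762² + 8·3.742²]/17 = 18.5941
SE = √(s_p²·(1/10+1/9)) = 1.9813
t = (43.300−56.000)/1.9813 = -6.4100
df = 17
p-value (one-sided, H₁ greater) = 1.00000
At α=0.05: p ≥ α → fail to reject H₀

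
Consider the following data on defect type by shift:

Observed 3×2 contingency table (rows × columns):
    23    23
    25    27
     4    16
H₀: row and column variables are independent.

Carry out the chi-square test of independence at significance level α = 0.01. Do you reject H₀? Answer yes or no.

reject H₀: no

Row totals [46, 52, 20], col totals [52, 66], n=118
χ² = (23−20.27)²/20.27 + (23−25.73)²/25.73 + (25−22.92)²/22.92 + (27−29.08)²/29.08 + (4−8.81)²/8.81 + (16−11.19)²/11.19 = 5.6961
df = 2
p-value (upper-tail) = 0.05796
At α=0.01: p ≥ α → fail to reject H₀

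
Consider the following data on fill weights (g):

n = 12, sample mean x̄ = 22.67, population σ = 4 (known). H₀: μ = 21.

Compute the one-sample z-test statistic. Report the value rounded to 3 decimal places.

test statistic = 1.446

SE = σ/√n = 4/√12 = 1.1547
z = (x̄−μ₀)/SE = (22.67−21)/1.1547 = 1.4463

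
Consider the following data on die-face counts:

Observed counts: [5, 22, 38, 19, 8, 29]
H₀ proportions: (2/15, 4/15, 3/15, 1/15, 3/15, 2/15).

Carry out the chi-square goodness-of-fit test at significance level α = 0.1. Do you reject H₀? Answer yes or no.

reject H₀: yes

n = 121; E_i = n·p_i = [16.13, 32.27, 24.20, 8.07, 24.20, 16.13]
χ² = (5−16.13)²/16.13 + (22−32.27)²/32.27 + (38−24.20)²/24.20 + (19−8.07)²/8.07 + (8−24.20)²/24.20 + (29−16.13)²/16.13 = 54.7438
df = 5
p-value (upper-tail) = 0.00000
At α=0.1: p < α → reject H₀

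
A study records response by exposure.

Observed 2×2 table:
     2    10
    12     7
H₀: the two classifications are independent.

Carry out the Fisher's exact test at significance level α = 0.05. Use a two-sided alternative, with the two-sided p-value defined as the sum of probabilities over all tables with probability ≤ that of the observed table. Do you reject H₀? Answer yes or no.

reject H₀: yes

Margins: r₁=12, r₂=19, c₁=14, c₂=17, n=31
p_obs = C(12,2)·C(19,12)/C(31,14); sum pmf over tables with pmf ≤ p_obs
p-value (two-sided) = 0.02447
At α=0.05: p < α → reject H₀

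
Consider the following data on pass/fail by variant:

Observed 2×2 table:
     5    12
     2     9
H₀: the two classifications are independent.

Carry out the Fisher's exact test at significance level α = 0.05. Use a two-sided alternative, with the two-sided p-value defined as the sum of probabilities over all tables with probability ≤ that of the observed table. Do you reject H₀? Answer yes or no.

reject H₀: no

Margins: r₁=17, r₂=11, c₁=7, c₂=21, n=28
p_obs = C(17,5)·C(11,2)/C(28,7); sum pmf over tables with pmf ≤ p_obs
p-value (two-sided) = 0.66834
At α=0.05: p ≥ α → fail to reject H₀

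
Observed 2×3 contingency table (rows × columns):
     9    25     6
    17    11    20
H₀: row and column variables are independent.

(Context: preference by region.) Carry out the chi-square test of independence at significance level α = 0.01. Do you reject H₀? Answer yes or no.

reject H₀: yes

Row totals [40, 48], col totals [26, 36, 26], n=88
χ² = (9−11.82)²/11.82 + (25−16.36)²/16.36 + (6−11.82)²/11.82 + (17−14.18)²/14.18 + (11−19.64)²/19.64 + (20−14.18)²/14.18 = 14.8398
df = 2
p-value (upper-tail) = 0.00060
At α=0.01: p < α → reject H₀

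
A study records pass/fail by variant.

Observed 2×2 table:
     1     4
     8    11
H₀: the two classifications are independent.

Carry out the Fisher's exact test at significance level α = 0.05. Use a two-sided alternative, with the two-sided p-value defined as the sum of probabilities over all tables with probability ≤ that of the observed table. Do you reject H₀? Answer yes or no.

Margins: r₁=5, r₂=19, c₁=9, c₂=15, n=24
p_obs = C(5,1)·C(19,8)/C(24,9); sum pmf over tables with pmf ≤ p_obs
p-value (two-sided) = 0.61462
At α=0.05: p ≥ α → fail to reject H₀

reject H₀: no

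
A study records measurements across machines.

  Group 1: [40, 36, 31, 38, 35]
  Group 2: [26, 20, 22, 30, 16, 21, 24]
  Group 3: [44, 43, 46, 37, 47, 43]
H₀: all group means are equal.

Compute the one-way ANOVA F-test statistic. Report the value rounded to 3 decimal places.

Group means [36.00, 22.71, 43.33], grand mean 33.278
SSB = Σnᵢ(x̄ᵢ−x̄)² = 1424.849; SSW = ΣΣ(x−x̄ᵢ)² = 228.762
MSB = 1424.849/2 = 712.4246; MSW = 228.762/15 = 15.2508
F = MSB/MSW = 46.7139
df = (2, 15)

test statistic = 46.714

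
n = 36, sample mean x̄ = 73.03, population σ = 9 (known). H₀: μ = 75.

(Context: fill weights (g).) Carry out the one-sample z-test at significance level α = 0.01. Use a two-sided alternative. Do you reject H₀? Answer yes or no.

reject H₀: no

SE = σ/√n = 9/√36 = 1.5000
z = (x̄−μ₀)/SE = (73.03−75)/1.5000 = -1.3133
p-value (two-sided) = 0.18907
At α=0.01: p ≥ α → fail to reject H₀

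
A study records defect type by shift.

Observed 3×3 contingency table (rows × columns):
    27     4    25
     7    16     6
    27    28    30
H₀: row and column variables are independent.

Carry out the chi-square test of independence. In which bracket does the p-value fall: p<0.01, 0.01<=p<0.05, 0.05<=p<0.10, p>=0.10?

p-value bracket: p<0.01

Row totals [56, 29, 85], col totals [61, 48, 61], n=170
χ² = (27−20.09)²/20.09 + (4−15.81)²/15.81 + (25−20.09)²/20.09 + (7−10.41)²/10.41 + (16−8.19)²/8.19 + (6−10.41)²/10.41 + (27−30.50)²/30.50 + (28−24.00)²/24.00 + (30−30.50)²/30.50 = 23.9041
df = 4
p-value (upper-tail) = 0.00008
→ bracket: p<0.01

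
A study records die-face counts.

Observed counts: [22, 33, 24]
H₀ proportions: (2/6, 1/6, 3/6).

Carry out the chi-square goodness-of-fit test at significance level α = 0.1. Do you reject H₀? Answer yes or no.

reject H₀: yes

n = 79; E_i = n·p_i = [26.33, 13.17, 39.50]
χ² = (22−26.33)²/26.33 + (33−13.17)²/13.17 + (24−39.50)²/39.50 = 36.6709
df = 2
p-value (upper-tail) = 0.00000
At α=0.1: p < α → reject H₀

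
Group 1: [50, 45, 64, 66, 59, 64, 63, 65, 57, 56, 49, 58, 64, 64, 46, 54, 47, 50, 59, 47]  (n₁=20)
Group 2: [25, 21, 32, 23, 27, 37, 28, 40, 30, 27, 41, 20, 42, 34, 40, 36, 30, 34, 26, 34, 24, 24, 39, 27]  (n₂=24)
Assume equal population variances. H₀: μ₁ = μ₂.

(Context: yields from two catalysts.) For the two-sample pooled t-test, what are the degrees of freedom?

df = n₁ + n₂ − 2 = 20 + 24 − 2 = 42

degrees of freedom = 42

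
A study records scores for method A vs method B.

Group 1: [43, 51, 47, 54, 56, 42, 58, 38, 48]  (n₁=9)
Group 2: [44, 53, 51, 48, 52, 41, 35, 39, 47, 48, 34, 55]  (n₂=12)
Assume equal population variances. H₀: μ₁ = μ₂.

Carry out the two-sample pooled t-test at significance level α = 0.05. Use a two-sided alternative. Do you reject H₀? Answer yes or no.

x̄₁=48.556, s₁=6.784, n₁=9
x̄₂=45.583, s₂=7.012, n₂=12
s_p² = [8·6.784² + 11·7.012²]/19 = 47.8494
SE = √(s_p²·(1/9+1/12)) = 3.0503
t = (48.556−45.583)/3.0503 = 0.9744
df = 19
p-value (two-sided) = 0.34209
At α=0.05: p ≥ α → fail to reject H₀

reject H₀: no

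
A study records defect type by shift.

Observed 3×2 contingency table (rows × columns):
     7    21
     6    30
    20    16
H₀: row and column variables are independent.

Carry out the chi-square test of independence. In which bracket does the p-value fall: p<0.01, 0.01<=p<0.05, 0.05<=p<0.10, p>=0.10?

Row totals [28, 36, 36], col totals [33, 67], n=100
χ² = (7−9.24)²/9.24 + (21−18.76)²/18.76 + (6−11.88)²/11.88 + (30−24.12)²/24.12 + (20−11.88)²/11.88 + (16−24.12)²/24.12 = 13.4379
df = 2
p-value (upper-tail) = 0.00121
→ bracket: p<0.01

p-value bracket: p<0.01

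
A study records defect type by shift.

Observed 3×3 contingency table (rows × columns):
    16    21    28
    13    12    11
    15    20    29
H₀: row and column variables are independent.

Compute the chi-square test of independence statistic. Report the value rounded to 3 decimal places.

Row totals [65, 36, 64], col totals [44, 53, 68], n=165
χ² = (16−17.33)²/17.33 + (21−20.88)²/20.88 + (28−26.79)²/26.79 + (13−9.60)²/9.60 + (12−11.56)²/11.56 + (11−14.84)²/14.84 + (15−17.07)²/17.07 + (20−20.56)²/20.56 + (29−26.38)²/26.38 = 2.8972
df = 4

test statistic = 2.897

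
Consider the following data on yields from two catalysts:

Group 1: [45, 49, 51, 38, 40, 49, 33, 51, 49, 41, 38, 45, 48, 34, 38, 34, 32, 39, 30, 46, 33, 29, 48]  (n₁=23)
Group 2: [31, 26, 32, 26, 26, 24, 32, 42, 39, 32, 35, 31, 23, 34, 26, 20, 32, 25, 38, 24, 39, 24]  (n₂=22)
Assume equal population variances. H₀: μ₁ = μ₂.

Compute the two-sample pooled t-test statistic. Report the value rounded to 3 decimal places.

x̄₁=40.870, s₁=7.232, n₁=23
x̄₂=30.045, s₂=6.075, n₂=22
s_p² = [22·7.232² + 21·6.075²]/43 = 44.7805
SE = √(s_p²·(1/23+1/22)) = 1.9956
t = (40.870−30.045)/1.9956 = 5.4240
df = 43

test statistic = 5.424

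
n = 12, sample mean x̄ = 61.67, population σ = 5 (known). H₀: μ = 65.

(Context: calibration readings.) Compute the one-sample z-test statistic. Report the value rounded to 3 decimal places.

test statistic = -2.307

SE = σ/√n = 5/√12 = 1.4434
z = (x̄−μ₀)/SE = (61.67−65)/1.4434 = -2.3071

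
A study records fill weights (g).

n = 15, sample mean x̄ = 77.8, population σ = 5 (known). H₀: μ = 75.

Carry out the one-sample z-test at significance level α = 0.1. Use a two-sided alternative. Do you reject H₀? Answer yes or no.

reject H₀: yes

SE = σ/√n = 5/√15 = 1.2910
z = (x̄−μ₀)/SE = (77.8−75)/1.2910 = 2.1689
p-value (two-sided) = 0.03009
At α=0.1: p < α → reject H₀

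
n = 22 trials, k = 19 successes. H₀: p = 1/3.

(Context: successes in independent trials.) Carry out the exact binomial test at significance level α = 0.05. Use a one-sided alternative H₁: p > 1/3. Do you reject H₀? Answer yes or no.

Exact binomial: n=22, k=19, p₀=1/3=0.3333
P(X≥19) from Σ C(n,i)·p₀^i·(1−p₀)^(n−i)
p-value (one-sided, H₁ greater) = 0.00000
At α=0.05: p < α → reject H₀

reject H₀: yes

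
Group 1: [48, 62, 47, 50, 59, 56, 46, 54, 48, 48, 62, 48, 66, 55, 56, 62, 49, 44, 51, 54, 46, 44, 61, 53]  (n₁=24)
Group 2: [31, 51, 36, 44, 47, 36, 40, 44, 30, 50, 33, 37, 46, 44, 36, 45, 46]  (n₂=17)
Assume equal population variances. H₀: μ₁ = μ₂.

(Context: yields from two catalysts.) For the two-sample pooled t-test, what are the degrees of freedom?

degrees of freedom = 39

df = n₁ + n₂ − 2 = 24 + 17 − 2 = 39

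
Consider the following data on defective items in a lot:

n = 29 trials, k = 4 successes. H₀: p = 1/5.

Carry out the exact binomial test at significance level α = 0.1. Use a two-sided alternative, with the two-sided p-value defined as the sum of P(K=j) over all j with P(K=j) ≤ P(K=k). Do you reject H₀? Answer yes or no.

reject H₀: no

Exact binomial: n=29, k=4, p₀=1/5=0.2000
P(X=j) = C(n,j)·p₀^j·(1−p₀)^(n−j); p = Σ P(X=j) over j with P(X=j) ≤ P(X=4)
p-value (two-sided) = 0.49367
At α=0.1: p ≥ α → fail to reject H₀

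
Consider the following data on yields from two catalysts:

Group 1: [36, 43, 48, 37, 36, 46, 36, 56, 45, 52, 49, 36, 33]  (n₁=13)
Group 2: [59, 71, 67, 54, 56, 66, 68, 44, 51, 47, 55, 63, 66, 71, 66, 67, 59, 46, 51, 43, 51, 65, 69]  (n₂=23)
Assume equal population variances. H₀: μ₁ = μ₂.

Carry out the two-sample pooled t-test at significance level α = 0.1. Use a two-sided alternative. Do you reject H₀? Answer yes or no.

reject H₀: yes

x̄₁=42.538, s₁=7.378, n₁=13
x̄₂=58.913, s₂=9.125, n₂=23
s_p² = [12·7.378² + 22·9.125²]/34 = 73.0899
SE = √(s_p²·(1/13+1/23)) = 2.9665
t = (42.538−58.913)/2.9665 = -5.5198
df = 34
p-value (two-sided) = 0.00000
At α=0.1: p < α → reject H₀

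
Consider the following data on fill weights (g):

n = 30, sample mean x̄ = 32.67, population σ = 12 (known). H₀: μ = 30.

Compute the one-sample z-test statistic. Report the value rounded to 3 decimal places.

test statistic = 1.219

SE = σ/√n = 12/√30 = 2.1909
z = (x̄−μ₀)/SE = (32.67−30)/2.1909 = 1.2187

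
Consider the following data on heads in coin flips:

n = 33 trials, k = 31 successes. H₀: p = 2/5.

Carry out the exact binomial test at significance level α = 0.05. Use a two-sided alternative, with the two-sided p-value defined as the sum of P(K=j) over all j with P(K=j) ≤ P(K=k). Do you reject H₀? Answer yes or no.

Exact binomial: n=33, k=31, p₀=2/5=0.4000
P(X=j) = C(n,j)·p₀^j·(1−p₀)^(n−j); p = Σ P(X=j) over j with P(X=j) ≤ P(X=31)
p-value (two-sided) = 0.00000
At α=0.05: p < α → reject H₀

reject H₀: yes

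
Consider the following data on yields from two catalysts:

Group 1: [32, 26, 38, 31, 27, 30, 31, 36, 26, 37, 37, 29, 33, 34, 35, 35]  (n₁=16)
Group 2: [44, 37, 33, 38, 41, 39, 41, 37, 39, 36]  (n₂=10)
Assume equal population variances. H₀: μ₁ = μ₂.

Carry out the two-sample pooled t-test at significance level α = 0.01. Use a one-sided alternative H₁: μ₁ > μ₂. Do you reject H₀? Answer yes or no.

x̄₁=32.312, s₁=3.962, n₁=16
x̄₂=38.500, s₂=3.064, n₂=10
s_p² = [15·3.962² + 9·3.064²]/24 = 13.3307
SE = √(s_p²·(1/16+1/10)) = 1.4718
t = (32.312−38.500)/1.4718 = -4.2040
df = 24
p-value (one-sided, H₁ greater) = 0.99984
At α=0.01: p ≥ α → fail to reject H₀

reject H₀: no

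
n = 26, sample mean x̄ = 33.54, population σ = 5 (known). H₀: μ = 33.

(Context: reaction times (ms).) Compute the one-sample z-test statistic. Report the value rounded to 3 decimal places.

test statistic = 0.551

SE = σ/√n = 5/√26 = 0.9806
z = (x̄−μ₀)/SE = (33.54−33)/0.9806 = 0.5507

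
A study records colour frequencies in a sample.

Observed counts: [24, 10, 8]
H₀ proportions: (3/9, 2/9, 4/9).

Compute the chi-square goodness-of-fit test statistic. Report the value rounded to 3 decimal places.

n = 42; E_i = n·p_i = [14.00, 9.33, 18.67]
χ² = (24−14.00)²/14.00 + (10−9.33)²/9.33 + (8−18.67)²/18.67 = 13.2857
df = 2

test statistic = 13.286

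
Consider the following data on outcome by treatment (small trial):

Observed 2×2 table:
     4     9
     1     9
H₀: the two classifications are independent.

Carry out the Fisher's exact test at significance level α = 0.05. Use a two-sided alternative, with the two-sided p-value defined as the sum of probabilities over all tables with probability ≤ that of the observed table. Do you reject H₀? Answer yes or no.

reject H₀: no

Margins: r₁=13, r₂=10, c₁=5, c₂=18, n=23
p_obs = C(13,4)·C(10,1)/C(23,5); sum pmf over tables with pmf ≤ p_obs
p-value (two-sided) = 0.33936
At α=0.05: p ≥ α → fail to reject H₀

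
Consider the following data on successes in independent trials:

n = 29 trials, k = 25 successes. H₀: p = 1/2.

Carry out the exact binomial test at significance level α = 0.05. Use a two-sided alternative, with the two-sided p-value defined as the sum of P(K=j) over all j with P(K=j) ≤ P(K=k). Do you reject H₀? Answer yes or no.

Exact binomial: n=29, k=25, p₀=1/2=0.5000
P(X=j) = C(n,j)·p₀^j·(1−p₀)^(n−j); p = Σ P(X=j) over j with P(X=j) ≤ P(X=25)
p-value (two-sided) = 0.00010
At α=0.05: p < α → reject H₀

reject H₀: yes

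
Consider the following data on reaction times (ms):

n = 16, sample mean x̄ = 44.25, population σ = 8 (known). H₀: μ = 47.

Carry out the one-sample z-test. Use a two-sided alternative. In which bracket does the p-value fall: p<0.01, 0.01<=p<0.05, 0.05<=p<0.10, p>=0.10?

SE = σ/√n = 8/√16 = 2.0000
z = (x̄−μ₀)/SE = (44.25−47)/2.0000 = -1.3750
p-value (two-sided) = 0.16913
→ bracket: p>=0.10

p-value bracket: p>=0.10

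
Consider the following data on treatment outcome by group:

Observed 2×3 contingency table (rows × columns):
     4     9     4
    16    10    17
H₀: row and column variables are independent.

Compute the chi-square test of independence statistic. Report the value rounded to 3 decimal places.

test statistic = 4.966

Row totals [17, 43], col totals [20, 19, 21], n=60
χ² = (4−5.67)²/5.67 + (9−5.38)²/5.38 + (4−5.95)²/5.95 + (16−14.33)²/14.33 + (10−13.62)²/13.62 + (17−15.05)²/15.05 = 4.9661
df = 2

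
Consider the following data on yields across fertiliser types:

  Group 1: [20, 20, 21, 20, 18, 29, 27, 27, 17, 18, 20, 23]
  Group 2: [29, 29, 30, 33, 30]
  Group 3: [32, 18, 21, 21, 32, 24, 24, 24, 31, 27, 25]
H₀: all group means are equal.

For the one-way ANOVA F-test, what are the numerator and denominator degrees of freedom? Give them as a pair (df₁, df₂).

degrees of freedom = [2, 25]

k = 3 groups, N = 28 total
df = (k−1, N−k) = (3−1, 28−3) = (2, 25)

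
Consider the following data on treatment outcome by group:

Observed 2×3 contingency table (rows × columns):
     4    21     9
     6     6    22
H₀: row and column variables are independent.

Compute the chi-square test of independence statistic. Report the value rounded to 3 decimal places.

test statistic = 14.185

Row totals [34, 34], col totals [10, 27, 31], n=68
χ² = (4−5.00)²/5.00 + (21−13.50)²/13.50 + (9−15.50)²/15.50 + (6−5.00)²/5.00 + (6−13.50)²/13.50 + (22−15.50)²/15.50 = 14.1849
df = 2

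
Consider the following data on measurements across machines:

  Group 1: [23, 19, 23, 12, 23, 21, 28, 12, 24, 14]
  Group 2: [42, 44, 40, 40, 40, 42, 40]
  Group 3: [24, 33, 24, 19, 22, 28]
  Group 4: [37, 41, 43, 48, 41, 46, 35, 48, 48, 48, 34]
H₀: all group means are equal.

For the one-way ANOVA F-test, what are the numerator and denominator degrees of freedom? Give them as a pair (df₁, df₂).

degrees of freedom = [3, 30]

k = 4 groups, N = 34 total
df = (k−1, N−k) = (4−1, 34−4) = (3, 30)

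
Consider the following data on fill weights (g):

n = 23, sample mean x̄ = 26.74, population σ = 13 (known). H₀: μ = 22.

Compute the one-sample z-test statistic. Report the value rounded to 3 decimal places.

test statistic = 1.749

SE = σ/√n = 13/√23 = 2.7107
z = (x̄−μ₀)/SE = (26.74−22)/2.7107 = 1.7486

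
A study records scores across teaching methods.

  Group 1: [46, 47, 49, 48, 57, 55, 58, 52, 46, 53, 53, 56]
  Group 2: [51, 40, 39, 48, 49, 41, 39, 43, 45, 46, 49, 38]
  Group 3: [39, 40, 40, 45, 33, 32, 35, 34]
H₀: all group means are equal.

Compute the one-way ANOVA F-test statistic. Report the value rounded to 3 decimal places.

test statistic = 25.610

Group means [51.67, 44.00, 37.25], grand mean 45.188
SSB = Σnᵢ(x̄ᵢ−x̄)² = 1024.708; SSW = ΣΣ(x−x̄ᵢ)² = 580.167
MSB = 1024.708/2 = 512.3542; MSW = 580.167/29 = 20.0057
F = MSB/MSW = 25.6103
df = (2, 29)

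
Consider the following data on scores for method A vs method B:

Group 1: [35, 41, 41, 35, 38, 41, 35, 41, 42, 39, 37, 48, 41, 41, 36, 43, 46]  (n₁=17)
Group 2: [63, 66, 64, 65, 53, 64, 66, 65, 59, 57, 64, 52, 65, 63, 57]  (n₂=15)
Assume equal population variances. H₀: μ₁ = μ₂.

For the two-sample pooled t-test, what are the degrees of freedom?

df = n₁ + n₂ − 2 = 17 + 15 − 2 = 30

degrees of freedom = 30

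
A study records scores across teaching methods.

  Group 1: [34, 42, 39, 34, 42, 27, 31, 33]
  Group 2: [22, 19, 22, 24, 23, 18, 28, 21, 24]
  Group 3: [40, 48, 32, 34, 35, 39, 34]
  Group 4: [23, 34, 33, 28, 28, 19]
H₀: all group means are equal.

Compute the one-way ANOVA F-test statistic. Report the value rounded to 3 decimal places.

test statistic = 16.495

Group means [35.25, 22.33, 37.43, 27.50], grand mean 30.333
SSB = Σnᵢ(x̄ᵢ−x̄)² = 1169.952; SSW = ΣΣ(x−x̄ᵢ)² = 614.714
MSB = 1169.952/3 = 389.9841; MSW = 614.714/26 = 23.6429
F = MSB/MSW = 16.4948
df = (3, 26)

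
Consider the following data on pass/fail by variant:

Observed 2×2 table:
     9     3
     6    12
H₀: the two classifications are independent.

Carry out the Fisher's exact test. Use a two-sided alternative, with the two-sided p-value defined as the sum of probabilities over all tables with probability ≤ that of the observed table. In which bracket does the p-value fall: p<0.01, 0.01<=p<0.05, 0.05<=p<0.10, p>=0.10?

Margins: r₁=12, r₂=18, c₁=15, c₂=15, n=30
p_obs = C(12,9)·C(18,6)/C(30,15); sum pmf over tables with pmf ≤ p_obs
p-value (two-sided) = 0.06043
→ bracket: 0.05<=p<0.10

p-value bracket: 0.05<=p<0.10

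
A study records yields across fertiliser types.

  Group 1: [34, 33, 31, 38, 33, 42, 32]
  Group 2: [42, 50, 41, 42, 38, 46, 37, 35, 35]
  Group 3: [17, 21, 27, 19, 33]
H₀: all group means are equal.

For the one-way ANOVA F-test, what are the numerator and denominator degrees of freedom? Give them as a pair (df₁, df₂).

k = 3 groups, N = 21 total
df = (k−1, N−k) = (3−1, 21−3) = (2, 18)

degrees of freedom = [2, 18]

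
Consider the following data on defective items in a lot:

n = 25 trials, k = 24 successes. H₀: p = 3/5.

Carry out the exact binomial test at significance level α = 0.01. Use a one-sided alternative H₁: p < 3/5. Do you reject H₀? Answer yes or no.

Exact binomial: n=25, k=24, p₀=3/5=0.6000
P(X≤24) from Σ C(n,i)·p₀^i·(1−p₀)^(n−i)
p-value (one-sided, H₁ less) = 1.00000
At α=0.01: p ≥ α → fail to reject H₀

reject H₀: no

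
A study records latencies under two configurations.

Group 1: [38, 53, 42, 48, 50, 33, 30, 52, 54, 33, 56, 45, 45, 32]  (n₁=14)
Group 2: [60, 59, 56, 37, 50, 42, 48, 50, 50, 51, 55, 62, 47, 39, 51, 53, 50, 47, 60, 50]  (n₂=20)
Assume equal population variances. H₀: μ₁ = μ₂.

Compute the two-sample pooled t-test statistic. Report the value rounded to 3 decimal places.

x̄₁=43.643, s₁=9.044, n₁=14
x̄₂=50.850, s₂=6.722, n₂=20
s_p² = [13·9.044² + 19·6.722²]/32 = 60.0551
SE = √(s_p²·(1/14+1/20)) = 2.7004
t = (43.643−50.850)/2.7004 = -2.6689
df = 32

test statistic = -2.669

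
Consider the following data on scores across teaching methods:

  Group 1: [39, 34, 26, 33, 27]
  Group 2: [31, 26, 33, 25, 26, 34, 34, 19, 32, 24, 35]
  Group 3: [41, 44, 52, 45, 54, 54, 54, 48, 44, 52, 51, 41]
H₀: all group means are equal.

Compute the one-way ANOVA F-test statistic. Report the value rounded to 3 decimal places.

Group means [31.80, 29.00, 48.33], grand mean 37.786
SSB = Σnᵢ(x̄ᵢ−x̄)² = 2363.248; SSW = ΣΣ(x−x̄ᵢ)² = 675.467
MSB = 2363.248/2 = 1181.6238; MSW = 675.467/25 = 27.0187
F = MSB/MSW = 43.7336
df = (2, 25)

test statistic = 43.734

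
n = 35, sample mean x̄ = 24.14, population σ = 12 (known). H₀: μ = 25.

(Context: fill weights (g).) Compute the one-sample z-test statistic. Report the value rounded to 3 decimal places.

test statistic = -0.424

SE = σ/√n = 12/√35 = 2.0284
z = (x̄−μ₀)/SE = (24.14−25)/2.0284 = -0.4240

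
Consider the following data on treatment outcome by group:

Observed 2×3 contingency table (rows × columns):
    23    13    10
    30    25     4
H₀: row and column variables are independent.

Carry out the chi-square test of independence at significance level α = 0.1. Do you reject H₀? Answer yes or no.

reject H₀: yes

Row totals [46, 59], col totals [53, 38, 14], n=105
χ² = (23−23.22)²/23.22 + (13−16.65)²/16.65 + (10−6.13)²/6.13 + (30−29.78)²/29.78 + (25−21.35)²/21.35 + (4−7.87)²/7.87 = 5.7643
df = 2
p-value (upper-tail) = 0.05602
At α=0.1: p < α → reject H₀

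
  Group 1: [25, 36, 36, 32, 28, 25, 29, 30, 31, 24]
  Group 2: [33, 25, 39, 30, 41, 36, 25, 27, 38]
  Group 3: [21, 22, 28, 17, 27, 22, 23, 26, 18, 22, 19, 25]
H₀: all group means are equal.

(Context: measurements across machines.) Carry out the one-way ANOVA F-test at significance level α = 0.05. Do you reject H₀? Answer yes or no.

Group means [29.60, 32.67, 22.50], grand mean 27.742
SSB = Σnᵢ(x̄ᵢ−x̄)² = 582.535; SSW = ΣΣ(x−x̄ᵢ)² = 607.400
MSB = 582.535/2 = 291.2677; MSW = 607.400/28 = 21.6929
F = MSB/MSW = 13.4269
df = (2, 28)
p-value (upper-tail) = 0.00008
At α=0.05: p < α → reject H₀

reject H₀: yes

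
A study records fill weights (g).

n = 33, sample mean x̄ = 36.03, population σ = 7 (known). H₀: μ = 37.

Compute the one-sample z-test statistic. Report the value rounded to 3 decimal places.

test statistic = -0.796

SE = σ/√n = 7/√33 = 1.2185
z = (x̄−μ₀)/SE = (36.03−37)/1.2185 = -0.7960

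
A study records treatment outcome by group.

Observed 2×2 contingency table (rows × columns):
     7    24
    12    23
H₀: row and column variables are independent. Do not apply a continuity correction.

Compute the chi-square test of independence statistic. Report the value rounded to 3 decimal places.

Row totals [31, 35], col totals [19, 47], n=66
χ² = (7−8.92)²/8.92 + (24−22.08)²/22.08 + (12−10.08)²/10.08 + (23−24.92)²/24.92 = 1.0987
df = 1

test statistic = 1.099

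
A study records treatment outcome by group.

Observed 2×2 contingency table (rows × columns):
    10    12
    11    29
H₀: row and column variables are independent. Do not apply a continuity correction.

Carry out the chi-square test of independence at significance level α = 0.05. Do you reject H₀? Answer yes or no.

Row totals [22, 40], col totals [21, 41], n=62
χ² = (10−7.45)²/7.45 + (12−14.55)²/14.55 + (11−13.55)²/13.55 + (29−26.45)²/26.45 = 2.0428
df = 1
p-value (upper-tail) = 0.15293
At α=0.05: p ≥ α → fail to reject H₀

reject H₀: no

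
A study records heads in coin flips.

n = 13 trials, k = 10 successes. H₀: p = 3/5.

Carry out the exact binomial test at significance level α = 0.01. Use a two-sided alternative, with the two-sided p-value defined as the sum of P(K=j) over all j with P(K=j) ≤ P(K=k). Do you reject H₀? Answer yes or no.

Exact binomial: n=13, k=10, p₀=3/5=0.6000
P(X=j) = C(n,j)·p₀^j·(1−p₀)^(n−j); p = Σ P(X=j) over j with P(X=j) ≤ P(X=10)
p-value (two-sided) = 0.26625
At α=0.01: p ≥ α → fail to reject H₀

reject H₀: no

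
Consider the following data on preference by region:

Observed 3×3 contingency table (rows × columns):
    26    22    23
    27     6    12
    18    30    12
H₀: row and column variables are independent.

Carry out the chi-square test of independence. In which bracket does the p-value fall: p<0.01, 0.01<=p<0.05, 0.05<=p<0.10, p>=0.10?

Row totals [71, 45, 60], col totals [71, 58, 47], n=176
χ² = (26−28.64)²/28.64 + (22−23.40)²/23.40 + (23−18.96)²/18.96 + (27−18.15)²/18.15 + (6−14.83)²/14.83 + (12−12.02)²/12.02 + (18−24.20)²/24.20 + (30−19.77)²/19.77 + (12−16.02)²/16.02 = 18.6466
df = 4
p-value (upper-tail) = 0.00092
→ bracket: p<0.01

p-value bracket: p<0.01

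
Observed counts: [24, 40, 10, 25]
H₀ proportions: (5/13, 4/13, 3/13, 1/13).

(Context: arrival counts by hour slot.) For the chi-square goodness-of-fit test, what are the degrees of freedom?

degrees of freedom = 3

df = k − 1 = 4 − 1 = 3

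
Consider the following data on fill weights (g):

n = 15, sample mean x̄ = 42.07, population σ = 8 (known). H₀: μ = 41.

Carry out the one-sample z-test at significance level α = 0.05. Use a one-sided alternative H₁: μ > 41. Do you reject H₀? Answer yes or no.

SE = σ/√n = 8/√15 = 2.0656
z = (x̄−μ₀)/SE = (42.07−41)/2.0656 = 0.5180
p-value (one-sided, H₁ greater) = 0.30223
At α=0.05: p ≥ α → fail to reject H₀

reject H₀: no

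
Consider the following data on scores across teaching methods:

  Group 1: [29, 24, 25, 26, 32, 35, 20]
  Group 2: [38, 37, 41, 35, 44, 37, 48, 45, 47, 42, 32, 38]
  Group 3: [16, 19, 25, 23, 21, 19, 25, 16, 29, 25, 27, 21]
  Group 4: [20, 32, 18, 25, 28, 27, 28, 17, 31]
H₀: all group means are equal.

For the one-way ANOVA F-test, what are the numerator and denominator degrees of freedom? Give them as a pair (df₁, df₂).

degrees of freedom = [3, 36]

k = 4 groups, N = 40 total
df = (k−1, N−k) = (4−1, 40−4) = (3, 36)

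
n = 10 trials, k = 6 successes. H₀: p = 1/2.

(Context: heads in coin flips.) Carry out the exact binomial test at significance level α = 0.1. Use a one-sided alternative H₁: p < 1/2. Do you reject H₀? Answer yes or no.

Exact binomial: n=10, k=6, p₀=1/2=0.5000
P(X≤6) from Σ C(n,i)·p₀^i·(1−p₀)^(n−i)
p-value (one-sided, H₁ less) = 0.82812
At α=0.1: p ≥ α → fail to reject H₀

reject H₀: no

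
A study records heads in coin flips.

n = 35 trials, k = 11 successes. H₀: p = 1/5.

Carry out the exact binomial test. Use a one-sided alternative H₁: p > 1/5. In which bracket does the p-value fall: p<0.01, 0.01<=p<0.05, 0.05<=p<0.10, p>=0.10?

Exact binomial: n=35, k=11, p₀=1/5=0.2000
P(X≥11) from Σ C(n,i)·p₀^i·(1−p₀)^(n−i)
p-value (one-sided, H₁ greater) = 0.07471
→ bracket: 0.05<=p<0.10

p-value bracket: 0.05<=p<0.10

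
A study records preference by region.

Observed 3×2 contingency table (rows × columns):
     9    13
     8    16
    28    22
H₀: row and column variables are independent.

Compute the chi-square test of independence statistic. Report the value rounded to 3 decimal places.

test statistic = 3.754

Row totals [22, 24, 50], col totals [45, 51], n=96
χ² = (9−10.31)²/10.31 + (13−11.69)²/11.69 + (8−11.25)²/11.25 + (16−12.75)²/12.75 + (28−23.44)²/23.44 + (22−26.56)²/26.56 = 3.7536
df = 2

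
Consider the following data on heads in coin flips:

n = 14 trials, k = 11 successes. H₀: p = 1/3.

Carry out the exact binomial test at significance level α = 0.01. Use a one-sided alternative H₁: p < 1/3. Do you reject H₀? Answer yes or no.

reject H₀: no

Exact binomial: n=14, k=11, p₀=1/3=0.3333
P(X≤11) from Σ C(n,i)·p₀^i·(1−p₀)^(n−i)
p-value (one-sided, H₁ less) = 0.99992
At α=0.01: p ≥ α → fail to reject H₀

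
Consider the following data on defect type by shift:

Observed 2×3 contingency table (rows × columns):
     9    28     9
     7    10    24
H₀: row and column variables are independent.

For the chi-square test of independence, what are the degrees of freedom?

df = (r−1)(c−1) = (2−1)·(3−1) = 2

degrees of freedom = 2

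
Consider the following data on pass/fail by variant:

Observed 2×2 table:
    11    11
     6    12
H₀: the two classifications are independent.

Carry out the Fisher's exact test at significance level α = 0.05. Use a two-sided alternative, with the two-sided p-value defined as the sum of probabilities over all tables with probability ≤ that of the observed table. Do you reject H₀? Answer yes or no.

Margins: r₁=22, r₂=18, c₁=17, c₂=23, n=40
p_obs = C(22,11)·C(18,6)/C(40,17); sum pmf over tables with pmf ≤ p_obs
p-value (two-sided) = 0.34756
At α=0.05: p ≥ α → fail to reject H₀

reject H₀: no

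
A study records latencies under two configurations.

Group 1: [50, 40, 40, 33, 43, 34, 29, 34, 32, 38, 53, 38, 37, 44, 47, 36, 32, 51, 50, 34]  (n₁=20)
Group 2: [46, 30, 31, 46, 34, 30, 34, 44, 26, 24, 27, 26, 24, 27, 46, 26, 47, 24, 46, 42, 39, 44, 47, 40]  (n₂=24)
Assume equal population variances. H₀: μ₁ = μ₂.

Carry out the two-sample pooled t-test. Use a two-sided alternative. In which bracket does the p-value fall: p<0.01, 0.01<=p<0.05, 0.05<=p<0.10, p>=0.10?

x̄₁=39.750, s₁=7.261, n₁=20
x̄₂=35.417, s₂=8.900, n₂=24
s_p² = [19·7.261² + 23·8.900²]/42 = 67.2282
SE = √(s_p²·(1/20+1/24)) = 2.4825
t = (39.750−35.417)/2.4825 = 1.7456
df = 42
p-value (two-sided) = 0.08820
→ bracket: 0.05<=p<0.10

p-value bracket: 0.05<=p<0.10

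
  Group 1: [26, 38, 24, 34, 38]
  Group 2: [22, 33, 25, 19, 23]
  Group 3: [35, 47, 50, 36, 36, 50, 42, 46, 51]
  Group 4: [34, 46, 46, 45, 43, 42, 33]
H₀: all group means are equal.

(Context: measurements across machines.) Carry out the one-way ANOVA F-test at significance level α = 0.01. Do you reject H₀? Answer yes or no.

Group means [32.00, 24.40, 43.67, 41.29], grand mean 37.077
SSB = Σnᵢ(x̄ᵢ−x̄)² = 1447.218; SSW = ΣΣ(x−x̄ᵢ)² = 816.629
MSB = 1447.218/3 = 482.4059; MSW = 816.629/22 = 37.1195
F = MSB/MSW = 12.9960
df = (3, 22)
p-value (upper-tail) = 0.00004
At α=0.01: p < α → reject H₀

reject H₀: yes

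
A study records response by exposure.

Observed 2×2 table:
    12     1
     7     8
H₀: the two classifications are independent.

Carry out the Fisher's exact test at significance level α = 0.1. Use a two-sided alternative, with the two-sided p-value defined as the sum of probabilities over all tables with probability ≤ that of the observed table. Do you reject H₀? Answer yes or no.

reject H₀: yes

Margins: r₁=13, r₂=15, c₁=19, c₂=9, n=28
p_obs = C(13,12)·C(15,7)/C(28,19); sum pmf over tables with pmf ≤ p_obs
p-value (two-sided) = 0.01573
At α=0.1: p < α → reject H₀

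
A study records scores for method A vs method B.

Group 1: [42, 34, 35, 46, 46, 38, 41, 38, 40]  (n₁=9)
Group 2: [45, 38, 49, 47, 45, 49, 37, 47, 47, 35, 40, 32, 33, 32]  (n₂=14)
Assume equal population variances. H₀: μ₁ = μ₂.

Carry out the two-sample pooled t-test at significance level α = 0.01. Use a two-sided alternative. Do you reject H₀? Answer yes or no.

reject H₀: no

x̄₁=40.000, s₁=4.272, n₁=9
x̄₂=41.143, s₂=6.538, n₂=14
s_p² = [8·4.272² + 13·6.538²]/21 = 33.4150
SE = √(s_p²·(1/9+1/14)) = 2.4697
t = (40.000−41.143)/2.4697 = -0.4627
df = 21
p-value (two-sided) = 0.64831
At α=0.01: p ≥ α → fail to reject H₀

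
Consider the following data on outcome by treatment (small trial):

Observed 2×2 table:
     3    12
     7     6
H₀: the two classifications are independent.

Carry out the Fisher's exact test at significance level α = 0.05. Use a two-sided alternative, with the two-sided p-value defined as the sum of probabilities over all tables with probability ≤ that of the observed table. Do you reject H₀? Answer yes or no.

Margins: r₁=15, r₂=13, c₁=10, c₂=18, n=28
p_obs = C(15,3)·C(13,7)/C(28,10); sum pmf over tables with pmf ≤ p_obs
p-value (two-sided) = 0.11407
At α=0.05: p ≥ α → fail to reject H₀

reject H₀: no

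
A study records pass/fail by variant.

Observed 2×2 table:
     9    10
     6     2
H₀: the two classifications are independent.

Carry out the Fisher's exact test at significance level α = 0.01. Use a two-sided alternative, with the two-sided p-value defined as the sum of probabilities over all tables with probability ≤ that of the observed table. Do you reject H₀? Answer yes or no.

reject H₀: no

Margins: r₁=19, r₂=8, c₁=15, c₂=12, n=27
p_obs = C(19,9)·C(8,6)/C(27,15); sum pmf over tables with pmf ≤ p_obs
p-value (two-sided) = 0.23575
At α=0.01: p ≥ α → fail to reject H₀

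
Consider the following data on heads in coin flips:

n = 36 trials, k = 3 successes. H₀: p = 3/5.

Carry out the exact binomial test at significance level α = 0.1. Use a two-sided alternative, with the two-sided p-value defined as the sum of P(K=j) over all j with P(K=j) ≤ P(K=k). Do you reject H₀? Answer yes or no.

reject H₀: yes

Exact binomial: n=36, k=3, p₀=3/5=0.6000
P(X=j) = C(n,j)·p₀^j·(1−p₀)^(n−j); p = Σ P(X=j) over j with P(X=j) ≤ P(X=3)
p-value (two-sided) = 0.00000
At α=0.1: p < α → reject H₀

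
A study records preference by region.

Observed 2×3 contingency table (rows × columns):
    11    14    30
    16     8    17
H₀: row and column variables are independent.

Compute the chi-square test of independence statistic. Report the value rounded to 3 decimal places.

Row totals [55, 41], col totals [27, 22, 47], n=96
χ² = (11−15.47)²/15.47 + (14−12.60)²/12.60 + (30−26.93)²/26.93 + (16−11.53)²/11.53 + (8−9.40)²/9.40 + (17−20.07)²/20.07 = 4.2058
df = 2

test statistic = 4.206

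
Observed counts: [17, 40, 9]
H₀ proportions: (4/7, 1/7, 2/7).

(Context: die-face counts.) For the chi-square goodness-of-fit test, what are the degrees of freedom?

degrees of freedom = 2

df = k − 1 = 3 − 1 = 2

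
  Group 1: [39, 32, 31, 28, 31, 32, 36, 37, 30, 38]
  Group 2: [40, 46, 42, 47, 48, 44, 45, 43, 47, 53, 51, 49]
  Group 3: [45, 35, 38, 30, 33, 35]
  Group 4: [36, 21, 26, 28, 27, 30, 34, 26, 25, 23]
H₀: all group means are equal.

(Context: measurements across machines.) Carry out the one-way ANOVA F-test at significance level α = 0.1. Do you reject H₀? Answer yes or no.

Group means [33.40, 46.25, 36.00, 27.60], grand mean 36.342
SSB = Σnᵢ(x̄ᵢ−x̄)² = 2029.503; SSW = ΣΣ(x−x̄ᵢ)² = 609.050
MSB = 2029.503/3 = 676.5009; MSW = 609.050/34 = 17.9132
F = MSB/MSW = 37.7654
df = (3, 34)
p-value (upper-tail) = 0.00000
At α=0.1: p < α → reject H₀

reject H₀: yes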